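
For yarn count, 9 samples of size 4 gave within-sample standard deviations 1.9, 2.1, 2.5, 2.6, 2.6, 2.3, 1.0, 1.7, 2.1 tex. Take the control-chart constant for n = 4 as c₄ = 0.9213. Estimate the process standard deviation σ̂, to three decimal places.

s̄ = (1.9 + 2.1 + 2.5 + 2.6 + 2.6 + 2.3 + 1.0 + 1.7 + 2.1) / 9 = 2.0889
σ̂ = s̄ / c₄ = 2.0889 / 0.9213 = 2.2673

2.267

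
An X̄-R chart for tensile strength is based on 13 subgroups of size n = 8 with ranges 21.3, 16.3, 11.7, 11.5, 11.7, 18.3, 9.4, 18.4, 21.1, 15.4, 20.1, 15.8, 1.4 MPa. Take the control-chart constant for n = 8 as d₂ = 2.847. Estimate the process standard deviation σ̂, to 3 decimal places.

R̄ = (21.3 + 16.3 + 11.7 + 11.5 + 11.7 + 18.3 + 9.4 + 18.4 + 21.1 + 15.4 + 20.1 + 15.8 + 1.4) / 13 = 14.8000
σ̂ = R̄ / d₂ = 14.8000 / 2.847 = 5.1985

5.198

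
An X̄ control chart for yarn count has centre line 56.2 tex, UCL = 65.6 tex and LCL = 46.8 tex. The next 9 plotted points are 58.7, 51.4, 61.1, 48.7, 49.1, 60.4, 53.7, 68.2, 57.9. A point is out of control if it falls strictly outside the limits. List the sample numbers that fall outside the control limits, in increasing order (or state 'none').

Compare each point to [46.8, 65.6]: sample 8 = 68.2 > UCL.

8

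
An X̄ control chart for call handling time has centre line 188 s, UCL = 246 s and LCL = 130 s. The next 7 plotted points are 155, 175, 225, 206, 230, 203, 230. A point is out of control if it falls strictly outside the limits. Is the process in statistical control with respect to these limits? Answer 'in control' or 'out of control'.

All 7 points lie within [130, 246].

in control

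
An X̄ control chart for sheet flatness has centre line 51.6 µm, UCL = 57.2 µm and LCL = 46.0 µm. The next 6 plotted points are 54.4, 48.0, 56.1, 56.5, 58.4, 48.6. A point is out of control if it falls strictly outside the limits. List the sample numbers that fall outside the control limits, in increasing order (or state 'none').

5

Compare each point to [46.0, 57.2]: sample 5 = 58.4 > UCL.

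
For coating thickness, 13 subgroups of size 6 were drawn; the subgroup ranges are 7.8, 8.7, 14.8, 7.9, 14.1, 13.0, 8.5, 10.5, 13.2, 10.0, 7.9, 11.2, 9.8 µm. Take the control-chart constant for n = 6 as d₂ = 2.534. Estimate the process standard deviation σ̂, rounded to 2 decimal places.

4.17

R̄ = (7.8 + 8.7 + 14.8 + 7.9 + 14.1 + 13.0 + 8.5 + 10.5 + 13.2 + 10.0 + 7.9 + 11.2 + 9.8) / 13 = 10.5692
σ̂ = R̄ / d₂ = 10.5692 / 2.534 = 4.1710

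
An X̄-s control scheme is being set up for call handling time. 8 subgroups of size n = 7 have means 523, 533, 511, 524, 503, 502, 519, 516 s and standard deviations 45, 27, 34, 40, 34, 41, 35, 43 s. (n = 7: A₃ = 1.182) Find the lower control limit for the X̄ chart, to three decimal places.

472.198

X̄̄ = (523 + 533 + 511 + 524 + 503 + 502 + 519 + 516) / 8 = 516.3750
s̄ = (45 + 27 + 34 + 40 + 34 + 41 + 35 + 43) / 8 = 37.3750
LCL = X̄̄ − A₃·s̄ = 516.3750 − 1.182 × 37.3750 = 472.1977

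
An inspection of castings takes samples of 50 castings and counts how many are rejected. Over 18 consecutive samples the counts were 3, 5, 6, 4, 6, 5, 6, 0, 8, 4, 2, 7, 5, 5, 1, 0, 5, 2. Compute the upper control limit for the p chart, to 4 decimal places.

0.1988

p̄ = Σdᵢ / (k·n) = 74 / (18 × 50) = 0.08222
UCL = p̄ + 3·√(p̄(1−p̄)/n) = 0.08222 + 3 × √(0.08222×0.91778/50) = 0.08222 + 3 × 0.03885 = 0.19877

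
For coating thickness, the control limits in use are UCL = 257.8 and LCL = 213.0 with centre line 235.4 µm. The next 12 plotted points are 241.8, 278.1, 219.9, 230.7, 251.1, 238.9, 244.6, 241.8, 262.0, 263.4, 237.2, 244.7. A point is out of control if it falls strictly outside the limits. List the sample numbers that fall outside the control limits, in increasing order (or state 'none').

2, 9, 10

Compare each point to [213.0, 257.8]: sample 2 = 278.1 > UCL; sample 9 = 262.0 > UCL; sample 10 = 263.4 > UCL.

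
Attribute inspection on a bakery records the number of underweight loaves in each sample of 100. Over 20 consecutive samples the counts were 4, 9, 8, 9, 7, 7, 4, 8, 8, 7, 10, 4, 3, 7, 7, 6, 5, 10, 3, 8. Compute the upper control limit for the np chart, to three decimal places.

14.201

p̄ = Σdᵢ / (k·n) = 134 / (20 × 100) = 0.06700
UCL = np̄ + 3·√(np̄(1−p̄)) = 6.7000 + 3 × √(6.7000×0.93300) = 6.7000 + 3 × 2.5002 = 14.2007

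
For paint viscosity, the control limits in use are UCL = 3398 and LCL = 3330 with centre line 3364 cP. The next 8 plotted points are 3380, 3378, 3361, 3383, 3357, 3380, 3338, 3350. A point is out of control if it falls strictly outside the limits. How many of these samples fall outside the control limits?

0

All 8 points lie within [3330, 3398].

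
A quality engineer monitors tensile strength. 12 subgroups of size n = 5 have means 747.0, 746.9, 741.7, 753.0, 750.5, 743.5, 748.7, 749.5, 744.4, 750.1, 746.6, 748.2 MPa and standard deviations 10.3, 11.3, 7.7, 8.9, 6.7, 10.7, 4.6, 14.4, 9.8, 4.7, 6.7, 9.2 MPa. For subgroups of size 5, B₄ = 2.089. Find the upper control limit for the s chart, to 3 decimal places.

s̄ = (10.3 + 11.3 + 7.7 + 8.9 + 6.7 + 10.7 + 4.6 + 14.4 + 9.8 + 4.7 + 6.7 + 9.2) / 12 = 8.7500
UCL_s = B₄·s̄ = 2.089 × 8.7500 = 18.2787

18.279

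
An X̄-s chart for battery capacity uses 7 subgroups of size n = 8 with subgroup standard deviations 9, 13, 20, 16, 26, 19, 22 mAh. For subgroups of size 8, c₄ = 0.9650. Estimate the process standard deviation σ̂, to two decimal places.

s̄ = (9 + 13 + 20 + 16 + 26 + 19 + 22) / 7 = 17.8571
σ̂ = s̄ / c₄ = 17.8571 / 0.9650 = 18.5048

18.50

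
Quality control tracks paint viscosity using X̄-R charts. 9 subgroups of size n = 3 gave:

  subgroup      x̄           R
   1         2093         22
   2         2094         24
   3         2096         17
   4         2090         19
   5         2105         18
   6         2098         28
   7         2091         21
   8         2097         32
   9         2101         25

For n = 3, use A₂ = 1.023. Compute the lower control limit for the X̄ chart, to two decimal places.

X̄̄ = (2093 + 2094 + 2096 + 2090 + 2105 + 2098 + 2091 + 2097 + 2101) / 9 = 18865.0000 / 9 = 2096.1111
R̄ = (22 + 24 + 17 + 19 + 18 + 28 + 21 + 32 + 25) / 9 = 206.0000 / 9 = 22.8889
LCL = X̄̄ − A₂·R̄ = 2096.1111 − 1.023 × 22.8889 = 2072.6958

2072.70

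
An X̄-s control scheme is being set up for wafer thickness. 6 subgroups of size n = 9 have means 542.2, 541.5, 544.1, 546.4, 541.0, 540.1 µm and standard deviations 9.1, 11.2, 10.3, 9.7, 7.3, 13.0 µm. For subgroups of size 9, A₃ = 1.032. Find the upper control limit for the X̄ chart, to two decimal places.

552.97

X̄̄ = (542.2 + 541.5 + 544.1 + 546.4 + 541.0 + 540.1) / 6 = 542.5500
s̄ = (9.1 + 11.2 + 10.3 + 9.7 + 7.3 + 13.0) / 6 = 10.1000
UCL = X̄̄ + A₃·s̄ = 542.5500 + 1.032 × 10.1000 = 552.9732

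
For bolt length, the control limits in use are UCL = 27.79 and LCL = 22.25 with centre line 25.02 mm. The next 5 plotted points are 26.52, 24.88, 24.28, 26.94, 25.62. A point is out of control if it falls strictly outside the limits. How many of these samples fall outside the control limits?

All 5 points lie within [22.25, 27.79].

0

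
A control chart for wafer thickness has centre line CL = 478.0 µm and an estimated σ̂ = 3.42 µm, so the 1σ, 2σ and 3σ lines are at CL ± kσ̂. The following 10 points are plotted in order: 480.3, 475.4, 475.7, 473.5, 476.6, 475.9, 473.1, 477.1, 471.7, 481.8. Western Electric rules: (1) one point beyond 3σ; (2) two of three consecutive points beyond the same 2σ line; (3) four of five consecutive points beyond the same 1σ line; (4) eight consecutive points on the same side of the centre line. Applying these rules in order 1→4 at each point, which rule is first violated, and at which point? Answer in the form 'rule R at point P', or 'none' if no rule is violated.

rule 4 at point 9

Zone of each point (C = within 1σ̂, B = 1σ̂–2σ̂, A = 2σ̂–3σ̂, * = beyond 3σ̂; sign = side of CL): 1:+C, 2:-C, 3:-C, 4:-B, 5:-C, 6:-C, 7:-B, 8:-C, 9:-B, 10:+B
Rule 4 (eight consecutive points on the same side of the centre line) is satisfied at point 9.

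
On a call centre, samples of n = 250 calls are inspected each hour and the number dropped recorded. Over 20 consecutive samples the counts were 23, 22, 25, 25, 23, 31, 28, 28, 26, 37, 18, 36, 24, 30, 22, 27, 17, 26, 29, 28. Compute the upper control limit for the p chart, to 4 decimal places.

p̄ = Σdᵢ / (k·n) = 525 / (20 × 250) = 0.10500
UCL = p̄ + 3·√(p̄(1−p̄)/n) = 0.10500 + 3 × √(0.10500×0.89500/250) = 0.10500 + 3 × 0.01939 = 0.16316

0.1632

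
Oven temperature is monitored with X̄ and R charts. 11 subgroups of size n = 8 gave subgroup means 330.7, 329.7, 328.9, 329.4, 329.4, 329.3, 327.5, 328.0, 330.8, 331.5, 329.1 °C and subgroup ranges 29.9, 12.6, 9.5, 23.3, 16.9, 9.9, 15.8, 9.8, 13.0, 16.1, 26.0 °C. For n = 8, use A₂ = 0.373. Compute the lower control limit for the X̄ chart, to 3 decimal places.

323.283

X̄̄ = (330.7 + 329.7 + 328.9 + 329.4 + 329.4 + 329.3 + 327.5 + 328.0 + 330.8 + 331.5 + 329.1) / 11 = 3624.3000 / 11 = 329.4818
R̄ = (29.9 + 12.6 + 9.5 + 23.3 + 16.9 + 9.9 + 15.8 + 9.8 + 13.0 + 16.1 + 26.0) / 11 = 182.8000 / 11 = 16.6182
LCL = X̄̄ − A₂·R̄ = 329.4818 − 0.373 × 16.6182 = 323.2832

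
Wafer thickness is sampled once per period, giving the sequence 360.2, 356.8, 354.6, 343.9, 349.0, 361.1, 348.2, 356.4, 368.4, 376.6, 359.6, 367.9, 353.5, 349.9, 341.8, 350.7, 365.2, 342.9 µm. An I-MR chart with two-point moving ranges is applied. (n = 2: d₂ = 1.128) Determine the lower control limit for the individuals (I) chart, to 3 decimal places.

X̄ = (360.2 + 356.8 + 354.6 + 343.9 + 349.0 + 361.1 + 348.2 + 356.4 + 368.4 + 376.6 + 359.6 + 367.9 + 353.5 + 349.9 + 341.8 + 350.7 + 365.2 + 342.9) / 18 = 355.9278
Moving ranges: 3.4, 2.2, 10.7, 5.1, 12.1, 12.9, 8.2, 12.0, 8.2, 17.0, 8.3, 14.4, 3.6, 8.1, 8.9, 14.5, 22.3; M̄R̄ = 171.9000 / 17 = 10.1118
LCL = X̄ − 3·M̄R̄/d₂ = 355.9278 − 3 × 10.1118 / 1.128 = 329.0348

329.035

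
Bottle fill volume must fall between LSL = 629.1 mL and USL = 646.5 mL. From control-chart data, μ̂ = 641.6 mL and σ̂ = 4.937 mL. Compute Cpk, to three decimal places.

Cpu = (USL − μ̂) / (3σ̂) = (646.5 − 641.6) / (3 × 4.937) = 0.3308; Cpl = (μ̂ − LSL) / (3σ̂) = (641.6 − 629.1) / (3 × 4.937) = 0.8440; Cpk = min(Cpu, Cpl) = 0.3308

0.331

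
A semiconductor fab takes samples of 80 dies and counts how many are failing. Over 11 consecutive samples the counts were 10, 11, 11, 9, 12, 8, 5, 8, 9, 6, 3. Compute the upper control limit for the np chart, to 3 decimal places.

16.574

p̄ = Σdᵢ / (k·n) = 92 / (11 × 80) = 0.10455
UCL = np̄ + 3·√(np̄(1−p̄)) = 8.3636 + 3 × √(8.3636×0.89545) = 8.3636 + 3 × 2.7367 = 16.5736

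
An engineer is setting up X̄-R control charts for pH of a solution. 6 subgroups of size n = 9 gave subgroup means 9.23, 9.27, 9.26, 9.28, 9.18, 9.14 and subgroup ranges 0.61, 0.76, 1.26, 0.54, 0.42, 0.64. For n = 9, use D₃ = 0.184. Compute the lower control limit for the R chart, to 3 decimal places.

0.130

R̄ = (0.61 + 0.76 + 1.26 + 0.54 + 0.42 + 0.64) / 6 = 4.2300 / 6 = 0.7050
LCL_R = D₃·R̄ = 0.184 × 0.7050 = 0.1297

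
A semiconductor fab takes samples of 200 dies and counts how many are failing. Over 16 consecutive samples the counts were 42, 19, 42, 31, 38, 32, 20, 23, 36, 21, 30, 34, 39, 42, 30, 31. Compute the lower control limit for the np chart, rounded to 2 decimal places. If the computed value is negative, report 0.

p̄ = Σdᵢ / (k·n) = 510 / (16 × 200) = 0.15937
LCL = np̄ − 3·√(np̄(1−p̄)) = 31.8750 − 3 × 5.1764 = 16.3459

16.35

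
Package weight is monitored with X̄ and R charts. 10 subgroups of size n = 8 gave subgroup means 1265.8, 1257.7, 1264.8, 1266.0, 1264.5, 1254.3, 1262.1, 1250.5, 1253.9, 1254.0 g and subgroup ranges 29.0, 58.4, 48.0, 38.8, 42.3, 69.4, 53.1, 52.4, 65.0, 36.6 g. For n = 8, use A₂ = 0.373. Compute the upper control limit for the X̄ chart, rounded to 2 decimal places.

X̄̄ = (1265.8 + 1257.7 + 1264.8 + 1266.0 + 1264.5 + 1254.3 + 1262.1 + 1250.5 + 1253.9 + 1254.0) / 10 = 12593.6000 / 10 = 1259.3600
R̄ = (29.0 + 58.4 + 48.0 + 38.8 + 42.3 + 69.4 + 53.1 + 52.4 + 65.0 + 36.6) / 10 = 493.0000 / 10 = 49.3000
UCL = X̄̄ + A₂·R̄ = 1259.3600 + 0.373 × 49.3000 = 1277.7489

1277.75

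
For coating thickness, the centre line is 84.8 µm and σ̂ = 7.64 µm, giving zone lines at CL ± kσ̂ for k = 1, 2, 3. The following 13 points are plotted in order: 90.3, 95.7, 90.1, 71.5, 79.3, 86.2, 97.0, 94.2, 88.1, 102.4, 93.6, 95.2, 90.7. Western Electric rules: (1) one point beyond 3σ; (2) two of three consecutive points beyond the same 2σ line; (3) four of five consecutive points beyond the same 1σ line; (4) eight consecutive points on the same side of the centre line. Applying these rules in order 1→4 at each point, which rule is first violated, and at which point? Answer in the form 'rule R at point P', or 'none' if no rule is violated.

Zone of each point (C = within 1σ̂, B = 1σ̂–2σ̂, A = 2σ̂–3σ̂, * = beyond 3σ̂; sign = side of CL): 1:+C, 2:+B, 3:+C, 4:-B, 5:-C, 6:+C, 7:+B, 8:+B, 9:+C, 10:+A, 11:+B, 12:+B, 13:+C
Rule 3 (four of five consecutive points beyond the same 1σ limit) is satisfied at point 11.

rule 3 at point 11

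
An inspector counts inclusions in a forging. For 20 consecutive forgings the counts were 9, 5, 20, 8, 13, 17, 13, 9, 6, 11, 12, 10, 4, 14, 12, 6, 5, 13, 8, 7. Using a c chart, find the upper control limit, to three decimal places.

19.634

c̄ = (9 + 5 + 20 + 8 + 13 + 17 + 13 + 9 + 6 + 11 + 12 + 10 + 4 + 14 + 12 + 6 + 5 + 13 + 8 + 7) / 20 = 202 / 20 = 10.1000
UCL = c̄ + 3√c̄ = 10.1000 + 3 × √10.1000 = 10.1000 + 3 × 3.1780 = 19.6341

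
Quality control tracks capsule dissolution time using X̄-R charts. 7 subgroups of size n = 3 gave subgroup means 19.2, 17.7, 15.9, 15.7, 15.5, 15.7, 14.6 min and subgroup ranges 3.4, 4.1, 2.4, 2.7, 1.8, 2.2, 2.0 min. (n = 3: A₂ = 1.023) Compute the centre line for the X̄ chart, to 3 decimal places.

X̄̄ = (19.2 + 17.7 + 15.9 + 15.7 + 15.5 + 15.7 + 14.6) / 7 = 114.3000 / 7 = 16.3286
CL = X̄̄ = 16.3286

16.329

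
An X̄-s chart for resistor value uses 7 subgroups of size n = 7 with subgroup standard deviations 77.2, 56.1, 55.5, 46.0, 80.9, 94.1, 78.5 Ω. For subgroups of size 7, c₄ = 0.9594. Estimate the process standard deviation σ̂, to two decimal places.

72.71

s̄ = (77.2 + 56.1 + 55.5 + 46.0 + 80.9 + 94.1 + 78.5) / 7 = 69.7571
σ̂ = s̄ / c₄ = 69.7571 / 0.9594 = 72.7091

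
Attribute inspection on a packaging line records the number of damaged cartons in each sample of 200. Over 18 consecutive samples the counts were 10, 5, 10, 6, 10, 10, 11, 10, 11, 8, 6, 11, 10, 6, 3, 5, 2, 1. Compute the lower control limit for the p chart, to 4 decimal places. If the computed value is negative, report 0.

p̄ = Σdᵢ / (k·n) = 135 / (18 × 200) = 0.03750
LCL = p̄ − 3·√(p̄(1−p̄)/n) = 0.03750 − 3 × 0.01343 = -0.00280 → 0 (negative, so LCL = 0)

0.0000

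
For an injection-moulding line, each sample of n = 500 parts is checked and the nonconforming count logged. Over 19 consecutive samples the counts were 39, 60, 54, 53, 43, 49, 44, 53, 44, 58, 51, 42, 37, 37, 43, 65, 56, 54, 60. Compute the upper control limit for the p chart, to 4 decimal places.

0.1393

p̄ = Σdᵢ / (k·n) = 942 / (19 × 500) = 0.09916
UCL = p̄ + 3·√(p̄(1−p̄)/n) = 0.09916 + 3 × √(0.09916×0.90084/500) = 0.09916 + 3 × 0.01337 = 0.13926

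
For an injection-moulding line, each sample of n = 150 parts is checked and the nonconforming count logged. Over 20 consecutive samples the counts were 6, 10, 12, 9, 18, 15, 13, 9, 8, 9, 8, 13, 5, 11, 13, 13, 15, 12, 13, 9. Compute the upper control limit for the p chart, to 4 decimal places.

0.1377

p̄ = Σdᵢ / (k·n) = 221 / (20 × 150) = 0.07367
UCL = p̄ + 3·√(p̄(1−p̄)/n) = 0.07367 + 3 × √(0.07367×0.92633/150) = 0.07367 + 3 × 0.02133 = 0.13765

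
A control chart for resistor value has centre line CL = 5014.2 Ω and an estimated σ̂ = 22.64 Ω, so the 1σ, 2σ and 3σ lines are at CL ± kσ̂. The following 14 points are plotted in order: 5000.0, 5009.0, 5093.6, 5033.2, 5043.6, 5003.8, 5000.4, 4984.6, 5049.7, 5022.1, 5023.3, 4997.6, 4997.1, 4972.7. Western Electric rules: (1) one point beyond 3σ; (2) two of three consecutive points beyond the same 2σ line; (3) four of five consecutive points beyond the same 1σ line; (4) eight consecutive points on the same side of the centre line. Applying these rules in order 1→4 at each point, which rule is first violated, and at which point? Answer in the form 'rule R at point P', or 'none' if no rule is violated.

rule 1 at point 3

Zone of each point (C = within 1σ̂, B = 1σ̂–2σ̂, A = 2σ̂–3σ̂, * = beyond 3σ̂; sign = side of CL): 1:-C, 2:-C, 3:+*, 4:+C, 5:+B, 6:-C, 7:-C, 8:-B, 9:+B, 10:+C, 11:+C, 12:-C, 13:-C, 14:-B
Rule 1 (one point beyond the 3σ limits) is satisfied at point 3.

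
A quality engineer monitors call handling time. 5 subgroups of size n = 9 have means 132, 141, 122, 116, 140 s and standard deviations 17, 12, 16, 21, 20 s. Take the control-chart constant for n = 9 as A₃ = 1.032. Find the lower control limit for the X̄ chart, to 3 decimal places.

112.450

X̄̄ = (132 + 141 + 122 + 116 + 140) / 5 = 130.2000
s̄ = (17 + 12 + 16 + 21 + 20) / 5 = 17.2000
LCL = X̄̄ − A₃·s̄ = 130.2000 − 1.032 × 17.2000 = 112.4496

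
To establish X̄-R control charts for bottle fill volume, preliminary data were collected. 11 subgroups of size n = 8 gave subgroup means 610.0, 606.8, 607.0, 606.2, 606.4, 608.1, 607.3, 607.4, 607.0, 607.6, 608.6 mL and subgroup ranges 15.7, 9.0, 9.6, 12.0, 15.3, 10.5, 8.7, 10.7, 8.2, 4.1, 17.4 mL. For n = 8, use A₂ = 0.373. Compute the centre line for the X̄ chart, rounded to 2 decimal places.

X̄̄ = (610.0 + 606.8 + 607.0 + 606.2 + 606.4 + 608.1 + 607.3 + 607.4 + 607.0 + 607.6 + 608.6) / 11 = 6682.4000 / 11 = 607.4909
CL = X̄̄ = 607.4909

607.49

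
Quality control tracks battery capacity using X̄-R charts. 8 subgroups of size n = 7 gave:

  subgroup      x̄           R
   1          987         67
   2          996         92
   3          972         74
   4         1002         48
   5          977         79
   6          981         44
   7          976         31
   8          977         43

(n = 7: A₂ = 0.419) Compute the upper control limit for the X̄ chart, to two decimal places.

X̄̄ = (987 + 996 + 972 + 1002 + 977 + 981 + 976 + 977) / 8 = 7868.0000 / 8 = 983.5000
R̄ = (67 + 92 + 74 + 48 + 79 + 44 + 31 + 43) / 8 = 478.0000 / 8 = 59.7500
UCL = X̄̄ + A₂·R̄ = 983.5000 + 0.419 × 59.7500 = 1008.5353

1008.54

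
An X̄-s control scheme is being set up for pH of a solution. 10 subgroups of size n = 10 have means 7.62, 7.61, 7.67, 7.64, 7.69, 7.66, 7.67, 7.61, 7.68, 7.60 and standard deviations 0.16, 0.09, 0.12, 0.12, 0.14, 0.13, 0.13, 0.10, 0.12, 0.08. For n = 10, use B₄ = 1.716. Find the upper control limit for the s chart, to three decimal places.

0.204

s̄ = (0.16 + 0.09 + 0.12 + 0.12 + 0.14 + 0.13 + 0.13 + 0.10 + 0.12 + 0.08) / 10 = 0.1190
UCL_s = B₄·s̄ = 1.716 × 0.1190 = 0.2042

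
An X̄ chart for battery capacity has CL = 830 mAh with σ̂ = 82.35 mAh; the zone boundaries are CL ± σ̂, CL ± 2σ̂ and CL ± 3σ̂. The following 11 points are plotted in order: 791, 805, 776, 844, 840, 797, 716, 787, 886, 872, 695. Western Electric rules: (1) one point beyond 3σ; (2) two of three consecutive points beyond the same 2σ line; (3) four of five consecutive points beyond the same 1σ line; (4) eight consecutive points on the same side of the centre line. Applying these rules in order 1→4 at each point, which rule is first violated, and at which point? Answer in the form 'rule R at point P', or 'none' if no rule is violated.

Zone of each point (C = within 1σ̂, B = 1σ̂–2σ̂, A = 2σ̂–3σ̂, * = beyond 3σ̂; sign = side of CL): 1:-C, 2:-C, 3:-C, 4:+C, 5:+C, 6:-C, 7:-B, 8:-C, 9:+C, 10:+C, 11:-B
No rule fires across all 11 points.

none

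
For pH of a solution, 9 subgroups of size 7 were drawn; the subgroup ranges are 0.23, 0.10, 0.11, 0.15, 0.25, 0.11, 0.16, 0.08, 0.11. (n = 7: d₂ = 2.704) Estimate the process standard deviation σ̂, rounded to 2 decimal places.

R̄ = (0.23 + 0.10 + 0.11 + 0.15 + 0.25 + 0.11 + 0.16 + 0.08 + 0.11) / 9 = 0.1444
σ̂ = R̄ / d₂ = 0.1444 / 2.704 = 0.0534

0.05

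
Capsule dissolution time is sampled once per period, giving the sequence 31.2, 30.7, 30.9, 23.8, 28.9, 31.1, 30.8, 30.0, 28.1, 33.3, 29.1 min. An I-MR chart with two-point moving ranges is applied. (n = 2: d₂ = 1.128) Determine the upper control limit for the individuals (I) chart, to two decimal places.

X̄ = (31.2 + 30.7 + 30.9 + 23.8 + 28.9 + 31.1 + 30.8 + 30.0 + 28.1 + 33.3 + 29.1) / 11 = 29.8091
Moving ranges: 0.5, 0.2, 7.1, 5.1, 2.2, 0.3, 0.8, 1.9, 5.2, 4.2; M̄R̄ = 27.5000 / 10 = 2.7500
UCL = X̄ + 3·M̄R̄/d₂ = 29.8091 + 3 × 2.7500 / 1.128 = 37.1229

37.12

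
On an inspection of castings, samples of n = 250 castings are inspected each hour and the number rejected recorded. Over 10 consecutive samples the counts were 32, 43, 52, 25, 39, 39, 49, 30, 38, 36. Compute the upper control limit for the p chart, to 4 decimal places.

0.2215

p̄ = Σdᵢ / (k·n) = 383 / (10 × 250) = 0.15320
UCL = p̄ + 3·√(p̄(1−p̄)/n) = 0.15320 + 3 × √(0.15320×0.84680/250) = 0.15320 + 3 × 0.02278 = 0.22154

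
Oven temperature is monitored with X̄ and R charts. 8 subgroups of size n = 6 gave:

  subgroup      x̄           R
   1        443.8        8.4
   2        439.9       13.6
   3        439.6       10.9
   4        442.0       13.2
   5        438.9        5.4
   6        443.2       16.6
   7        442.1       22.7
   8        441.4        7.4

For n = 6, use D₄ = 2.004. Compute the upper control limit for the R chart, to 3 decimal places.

R̄ = (8.4 + 13.6 + 10.9 + 13.2 + 5.4 + 16.6 + 22.7 + 7.4) / 8 = 98.2000 / 8 = 12.2750
UCL_R = D₄·R̄ = 2.004 × 12.2750 = 24.5991

24.599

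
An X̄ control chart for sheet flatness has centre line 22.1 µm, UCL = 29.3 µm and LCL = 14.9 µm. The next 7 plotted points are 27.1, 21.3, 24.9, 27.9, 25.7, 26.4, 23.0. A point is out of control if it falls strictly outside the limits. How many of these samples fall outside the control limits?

All 7 points lie within [14.9, 29.3].

0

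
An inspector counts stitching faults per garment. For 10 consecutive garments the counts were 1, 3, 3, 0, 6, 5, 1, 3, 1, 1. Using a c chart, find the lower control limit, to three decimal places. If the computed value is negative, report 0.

0.000

c̄ = (1 + 3 + 3 + 0 + 6 + 5 + 1 + 3 + 1 + 1) / 10 = 24 / 10 = 2.4000
LCL = c̄ − 3√c̄ = 2.4000 − 3 × 1.5492 = -2.2476 → 0 (cannot be negative)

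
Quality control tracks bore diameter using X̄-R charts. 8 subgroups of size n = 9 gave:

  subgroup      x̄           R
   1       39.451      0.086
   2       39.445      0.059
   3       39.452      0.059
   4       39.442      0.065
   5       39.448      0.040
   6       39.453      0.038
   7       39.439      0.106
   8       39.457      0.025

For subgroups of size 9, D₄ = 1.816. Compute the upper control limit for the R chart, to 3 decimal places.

0.109

R̄ = (0.086 + 0.059 + 0.059 + 0.065 + 0.040 + 0.038 + 0.106 + 0.025) / 8 = 0.4780 / 8 = 0.0597
UCL_R = D₄·R̄ = 1.816 × 0.0597 = 0.1085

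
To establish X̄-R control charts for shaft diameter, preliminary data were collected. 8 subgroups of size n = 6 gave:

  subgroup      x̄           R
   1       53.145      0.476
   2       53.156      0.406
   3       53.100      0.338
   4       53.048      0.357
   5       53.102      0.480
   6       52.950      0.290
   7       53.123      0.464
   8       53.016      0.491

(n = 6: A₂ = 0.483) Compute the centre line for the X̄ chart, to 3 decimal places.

53.080

X̄̄ = (53.145 + 53.156 + 53.100 + 53.048 + 53.102 + 52.950 + 53.123 + 53.016) / 8 = 424.6400 / 8 = 53.0800
CL = X̄̄ = 53.0800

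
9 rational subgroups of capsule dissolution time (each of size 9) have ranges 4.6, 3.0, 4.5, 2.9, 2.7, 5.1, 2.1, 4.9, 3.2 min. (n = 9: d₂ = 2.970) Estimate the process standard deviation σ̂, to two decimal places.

R̄ = (4.6 + 3.0 + 4.5 + 2.9 + 2.7 + 5.1 + 2.1 + 4.9 + 3.2) / 9 = 3.6667
σ̂ = R̄ / d₂ = 3.6667 / 2.970 = 1.2346

1.23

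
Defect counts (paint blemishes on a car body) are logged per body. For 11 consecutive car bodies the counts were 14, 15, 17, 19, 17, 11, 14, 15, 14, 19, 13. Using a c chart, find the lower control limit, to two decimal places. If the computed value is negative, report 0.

3.55

c̄ = (14 + 15 + 17 + 19 + 17 + 11 + 14 + 15 + 14 + 19 + 13) / 11 = 168 / 11 = 15.2727
LCL = c̄ − 3√c̄ = 15.2727 − 3 × 3.9080 = 3.5486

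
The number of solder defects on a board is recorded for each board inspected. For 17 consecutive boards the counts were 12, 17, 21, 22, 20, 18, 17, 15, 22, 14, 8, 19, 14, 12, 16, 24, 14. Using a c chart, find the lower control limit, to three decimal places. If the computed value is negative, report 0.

4.481

c̄ = (12 + 17 + 21 + 22 + 20 + 18 + 17 + 15 + 22 + 14 + 8 + 19 + 14 + 12 + 16 + 24 + 14) / 17 = 285 / 17 = 16.7647
LCL = c̄ − 3√c̄ = 16.7647 − 3 × 4.0945 = 4.4813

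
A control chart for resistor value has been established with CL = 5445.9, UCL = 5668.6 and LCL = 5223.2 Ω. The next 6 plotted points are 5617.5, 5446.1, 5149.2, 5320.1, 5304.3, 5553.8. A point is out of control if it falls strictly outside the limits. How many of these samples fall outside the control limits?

Compare each point to [5223.2, 5668.6]: sample 3 = 5149.2 < LCL.

1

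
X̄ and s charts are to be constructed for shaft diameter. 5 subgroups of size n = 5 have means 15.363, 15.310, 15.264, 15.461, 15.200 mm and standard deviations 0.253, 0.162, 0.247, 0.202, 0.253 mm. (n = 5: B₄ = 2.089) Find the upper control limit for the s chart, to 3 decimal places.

s̄ = (0.253 + 0.162 + 0.247 + 0.202 + 0.253) / 5 = 0.2234
UCL_s = B₄·s̄ = 2.089 × 0.2234 = 0.4667

0.467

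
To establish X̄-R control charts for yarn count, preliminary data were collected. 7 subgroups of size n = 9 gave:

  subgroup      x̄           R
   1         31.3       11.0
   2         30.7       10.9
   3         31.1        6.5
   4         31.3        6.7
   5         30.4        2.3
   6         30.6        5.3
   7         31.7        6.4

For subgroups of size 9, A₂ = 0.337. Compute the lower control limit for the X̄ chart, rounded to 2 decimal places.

28.65

X̄̄ = (31.3 + 30.7 + 31.1 + 31.3 + 30.4 + 30.6 + 31.7) / 7 = 217.1000 / 7 = 31.0143
R̄ = (11.0 + 10.9 + 6.5 + 6.7 + 2.3 + 5.3 + 6.4) / 7 = 49.1000 / 7 = 7.0143
LCL = X̄̄ − A₂·R̄ = 31.0143 − 0.337 × 7.0143 = 28.6505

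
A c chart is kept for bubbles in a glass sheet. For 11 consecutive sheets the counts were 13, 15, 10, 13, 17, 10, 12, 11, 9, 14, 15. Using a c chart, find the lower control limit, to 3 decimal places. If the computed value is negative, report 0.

c̄ = (13 + 15 + 10 + 13 + 17 + 10 + 12 + 11 + 9 + 14 + 15) / 11 = 139 / 11 = 12.6364
LCL = c̄ − 3√c̄ = 12.6364 − 3 × 3.5548 = 1.9721

1.972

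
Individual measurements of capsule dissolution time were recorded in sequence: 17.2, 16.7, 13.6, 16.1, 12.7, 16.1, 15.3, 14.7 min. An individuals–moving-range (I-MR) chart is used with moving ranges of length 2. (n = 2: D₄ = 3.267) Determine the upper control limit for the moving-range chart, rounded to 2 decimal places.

6.67

Moving ranges: 0.5, 3.1, 2.5, 3.4, 3.4, 0.8, 0.6; M̄R̄ = 14.3000 / 7 = 2.0429
UCL_MR = D₄·M̄R̄ = 3.267 × 2.0429 = 6.6740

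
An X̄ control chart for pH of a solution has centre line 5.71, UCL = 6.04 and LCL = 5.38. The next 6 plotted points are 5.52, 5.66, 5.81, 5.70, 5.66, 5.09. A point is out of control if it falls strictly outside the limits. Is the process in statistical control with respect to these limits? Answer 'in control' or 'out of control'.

Compare each point to [5.38, 6.04]: sample 6 = 5.09 < LCL.

out of control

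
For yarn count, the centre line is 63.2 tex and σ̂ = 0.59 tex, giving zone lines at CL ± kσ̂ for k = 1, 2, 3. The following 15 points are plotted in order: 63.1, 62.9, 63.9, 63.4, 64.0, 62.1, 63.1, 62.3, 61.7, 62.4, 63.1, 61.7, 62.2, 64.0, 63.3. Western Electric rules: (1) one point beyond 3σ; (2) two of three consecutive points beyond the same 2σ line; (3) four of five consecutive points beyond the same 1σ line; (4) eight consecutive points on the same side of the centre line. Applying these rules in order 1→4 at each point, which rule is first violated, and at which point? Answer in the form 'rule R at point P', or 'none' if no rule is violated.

rule 3 at point 10

Zone of each point (C = within 1σ̂, B = 1σ̂–2σ̂, A = 2σ̂–3σ̂, * = beyond 3σ̂; sign = side of CL): 1:-C, 2:-C, 3:+B, 4:+C, 5:+B, 6:-B, 7:-C, 8:-B, 9:-A, 10:-B, 11:-C, 12:-A, 13:-B, 14:+B, 15:+C
Rule 3 (four of five consecutive points beyond the same 1σ limit) is satisfied at point 10.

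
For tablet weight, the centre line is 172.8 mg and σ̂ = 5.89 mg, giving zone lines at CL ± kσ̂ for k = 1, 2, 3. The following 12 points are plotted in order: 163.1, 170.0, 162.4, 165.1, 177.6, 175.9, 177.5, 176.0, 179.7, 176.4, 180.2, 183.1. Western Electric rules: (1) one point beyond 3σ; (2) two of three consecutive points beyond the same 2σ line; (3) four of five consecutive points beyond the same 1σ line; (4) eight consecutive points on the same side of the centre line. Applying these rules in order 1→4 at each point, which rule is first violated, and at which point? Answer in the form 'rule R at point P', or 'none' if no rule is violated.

Zone of each point (C = within 1σ̂, B = 1σ̂–2σ̂, A = 2σ̂–3σ̂, * = beyond 3σ̂; sign = side of CL): 1:-B, 2:-C, 3:-B, 4:-B, 5:+C, 6:+C, 7:+C, 8:+C, 9:+B, 10:+C, 11:+B, 12:+B
Rule 4 (eight consecutive points on the same side of the centre line) is satisfied at point 12.

rule 4 at point 12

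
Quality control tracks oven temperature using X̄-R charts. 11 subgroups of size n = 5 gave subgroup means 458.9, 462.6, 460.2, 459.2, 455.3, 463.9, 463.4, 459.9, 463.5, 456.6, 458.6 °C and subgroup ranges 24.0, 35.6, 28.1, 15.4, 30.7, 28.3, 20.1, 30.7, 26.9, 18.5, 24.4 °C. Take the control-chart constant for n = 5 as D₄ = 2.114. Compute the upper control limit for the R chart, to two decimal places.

R̄ = (24.0 + 35.6 + 28.1 + 15.4 + 30.7 + 28.3 + 20.1 + 30.7 + 26.9 + 18.5 + 24.4) / 11 = 282.7000 / 11 = 25.7000
UCL_R = D₄·R̄ = 2.114 × 25.7000 = 54.3298

54.33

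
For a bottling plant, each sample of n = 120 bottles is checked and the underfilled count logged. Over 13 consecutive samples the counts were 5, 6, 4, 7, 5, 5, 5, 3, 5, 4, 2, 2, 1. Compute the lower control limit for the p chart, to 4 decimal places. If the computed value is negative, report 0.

0.0000

p̄ = Σdᵢ / (k·n) = 54 / (13 × 120) = 0.03462
LCL = p̄ − 3·√(p̄(1−p̄)/n) = 0.03462 − 3 × 0.01669 = -0.01545 → 0 (negative, so LCL = 0)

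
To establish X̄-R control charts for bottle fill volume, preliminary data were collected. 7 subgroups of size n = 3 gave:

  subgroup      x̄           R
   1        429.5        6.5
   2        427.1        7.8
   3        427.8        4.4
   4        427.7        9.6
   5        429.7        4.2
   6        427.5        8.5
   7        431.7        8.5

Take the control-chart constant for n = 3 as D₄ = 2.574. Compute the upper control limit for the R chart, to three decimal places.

18.202

R̄ = (6.5 + 7.8 + 4.4 + 9.6 + 4.2 + 8.5 + 8.5) / 7 = 49.5000 / 7 = 7.0714
UCL_R = D₄·R̄ = 2.574 × 7.0714 = 18.2019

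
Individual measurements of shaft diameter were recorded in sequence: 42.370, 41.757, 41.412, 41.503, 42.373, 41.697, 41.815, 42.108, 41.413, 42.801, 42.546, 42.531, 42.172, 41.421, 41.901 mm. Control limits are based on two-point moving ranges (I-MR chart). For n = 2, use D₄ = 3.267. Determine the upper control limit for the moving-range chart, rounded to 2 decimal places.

Moving ranges: 0.613, 0.345, 0.091, 0.870, 0.676, 0.118, 0.293, 0.695, 1.388, 0.255, 0.015, 0.359, 0.751, 0.480; M̄R̄ = 6.9490 / 14 = 0.4964
UCL_MR = D₄·M̄R̄ = 3.267 × 0.4964 = 1.6216

1.62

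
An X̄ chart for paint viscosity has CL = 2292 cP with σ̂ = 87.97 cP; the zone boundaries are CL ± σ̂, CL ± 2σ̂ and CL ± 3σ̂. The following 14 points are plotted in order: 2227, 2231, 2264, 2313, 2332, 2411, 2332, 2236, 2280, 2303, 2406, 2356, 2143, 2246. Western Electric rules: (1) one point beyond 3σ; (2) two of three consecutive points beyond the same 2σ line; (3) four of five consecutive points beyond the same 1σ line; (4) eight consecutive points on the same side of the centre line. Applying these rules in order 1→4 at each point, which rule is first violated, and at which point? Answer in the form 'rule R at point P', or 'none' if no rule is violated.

Zone of each point (C = within 1σ̂, B = 1σ̂–2σ̂, A = 2σ̂–3σ̂, * = beyond 3σ̂; sign = side of CL): 1:-C, 2:-C, 3:-C, 4:+C, 5:+C, 6:+B, 7:+C, 8:-C, 9:-C, 10:+C, 11:+B, 12:+C, 13:-B, 14:-C
No rule fires across all 14 points.

none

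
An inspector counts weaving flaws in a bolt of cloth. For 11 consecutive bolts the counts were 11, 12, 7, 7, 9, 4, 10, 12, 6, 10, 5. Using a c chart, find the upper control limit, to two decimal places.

17.18

c̄ = (11 + 12 + 7 + 7 + 9 + 4 + 10 + 12 + 6 + 10 + 5) / 11 = 93 / 11 = 8.4545
UCL = c̄ + 3√c̄ = 8.4545 + 3 × √8.4545 = 8.4545 + 3 × 2.9077 = 17.1776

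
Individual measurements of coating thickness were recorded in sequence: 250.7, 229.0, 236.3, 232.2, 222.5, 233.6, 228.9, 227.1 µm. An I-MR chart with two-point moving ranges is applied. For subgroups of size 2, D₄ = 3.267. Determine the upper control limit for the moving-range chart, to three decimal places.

28.190

Moving ranges: 21.7, 7.3, 4.1, 9.7, 11.1, 4.7, 1.8; M̄R̄ = 60.4000 / 7 = 8.6286
UCL_MR = D₄·M̄R̄ = 3.267 × 8.6286 = 28.1895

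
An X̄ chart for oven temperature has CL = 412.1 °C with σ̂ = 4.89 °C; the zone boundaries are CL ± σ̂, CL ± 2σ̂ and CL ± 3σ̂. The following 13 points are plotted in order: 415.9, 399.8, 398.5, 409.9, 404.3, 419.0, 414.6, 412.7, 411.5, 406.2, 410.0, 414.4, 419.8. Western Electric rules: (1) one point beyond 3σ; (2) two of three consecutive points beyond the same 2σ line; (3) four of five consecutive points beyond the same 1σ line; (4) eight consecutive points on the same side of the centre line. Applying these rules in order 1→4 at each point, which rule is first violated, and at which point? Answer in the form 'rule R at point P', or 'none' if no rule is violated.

rule 2 at point 3

Zone of each point (C = within 1σ̂, B = 1σ̂–2σ̂, A = 2σ̂–3σ̂, * = beyond 3σ̂; sign = side of CL): 1:+C, 2:-A, 3:-A, 4:-C, 5:-B, 6:+B, 7:+C, 8:+C, 9:-C, 10:-B, 11:-C, 12:+C, 13:+B
Rule 2 (two of three consecutive points beyond the same 2σ limit) is satisfied at point 3.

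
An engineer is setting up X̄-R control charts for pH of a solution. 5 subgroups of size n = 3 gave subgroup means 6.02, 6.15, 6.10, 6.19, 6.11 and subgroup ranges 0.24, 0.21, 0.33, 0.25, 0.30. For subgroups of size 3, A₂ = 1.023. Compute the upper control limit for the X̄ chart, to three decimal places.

6.386

X̄̄ = (6.02 + 6.15 + 6.10 + 6.19 + 6.11) / 5 = 30.5700 / 5 = 6.1140
R̄ = (0.24 + 0.21 + 0.33 + 0.25 + 0.30) / 5 = 1.3300 / 5 = 0.2660
UCL = X̄̄ + A₂·R̄ = 6.1140 + 1.023 × 0.2660 = 6.3861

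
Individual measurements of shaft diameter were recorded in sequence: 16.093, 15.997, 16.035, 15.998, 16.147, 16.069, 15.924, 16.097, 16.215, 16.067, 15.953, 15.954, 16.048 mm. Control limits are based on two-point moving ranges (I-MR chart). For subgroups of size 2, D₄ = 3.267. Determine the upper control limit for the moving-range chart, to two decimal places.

0.32

Moving ranges: 0.096, 0.038, 0.037, 0.149, 0.078, 0.145, 0.173, 0.118, 0.148, 0.114, 0.001, 0.094; M̄R̄ = 1.1910 / 12 = 0.0993
UCL_MR = D₄·M̄R̄ = 3.267 × 0.0993 = 0.3242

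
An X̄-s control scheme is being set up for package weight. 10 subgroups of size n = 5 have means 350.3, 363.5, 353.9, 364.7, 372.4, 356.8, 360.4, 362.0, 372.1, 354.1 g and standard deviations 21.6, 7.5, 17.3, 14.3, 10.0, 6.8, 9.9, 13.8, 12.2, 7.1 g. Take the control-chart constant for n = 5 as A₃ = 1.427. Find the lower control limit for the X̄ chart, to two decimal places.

X̄̄ = (350.3 + 363.5 + 353.9 + 364.7 + 372.4 + 356.8 + 360.4 + 362.0 + 372.1 + 354.1) / 10 = 361.0200
s̄ = (21.6 + 7.5 + 17.3 + 14.3 + 10.0 + 6.8 + 9.9 + 13.8 + 12.2 + 7.1) / 10 = 12.0500
LCL = X̄̄ − A₃·s̄ = 361.0200 − 1.427 × 12.0500 = 343.8246

343.82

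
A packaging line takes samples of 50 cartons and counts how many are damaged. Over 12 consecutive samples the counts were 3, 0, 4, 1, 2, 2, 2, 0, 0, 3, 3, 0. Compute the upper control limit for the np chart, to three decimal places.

p̄ = Σdᵢ / (k·n) = 20 / (12 × 50) = 0.03333
UCL = np̄ + 3·√(np̄(1−p̄)) = 1.6667 + 3 × √(1.6667×0.96667) = 1.6667 + 3 × 1.2693 = 5.4746

5.475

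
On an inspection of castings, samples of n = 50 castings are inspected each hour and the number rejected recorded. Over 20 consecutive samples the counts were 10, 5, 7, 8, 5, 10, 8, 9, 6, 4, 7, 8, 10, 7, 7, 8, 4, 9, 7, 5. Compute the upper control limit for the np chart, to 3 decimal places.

14.648

p̄ = Σdᵢ / (k·n) = 144 / (20 × 50) = 0.14400
UCL = np̄ + 3·√(np̄(1−p̄)) = 7.2000 + 3 × √(7.2000×0.85600) = 7.2000 + 3 × 2.4826 = 14.6477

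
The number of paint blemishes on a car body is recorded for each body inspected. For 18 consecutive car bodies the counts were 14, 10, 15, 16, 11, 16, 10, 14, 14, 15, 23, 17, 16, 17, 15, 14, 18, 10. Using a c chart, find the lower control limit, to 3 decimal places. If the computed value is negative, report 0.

c̄ = (14 + 10 + 15 + 16 + 11 + 16 + 10 + 14 + 14 + 15 + 23 + 17 + 16 + 17 + 15 + 14 + 18 + 10) / 18 = 265 / 18 = 14.7222
LCL = c̄ − 3√c̄ = 14.7222 − 3 × 3.8370 = 3.2114

3.211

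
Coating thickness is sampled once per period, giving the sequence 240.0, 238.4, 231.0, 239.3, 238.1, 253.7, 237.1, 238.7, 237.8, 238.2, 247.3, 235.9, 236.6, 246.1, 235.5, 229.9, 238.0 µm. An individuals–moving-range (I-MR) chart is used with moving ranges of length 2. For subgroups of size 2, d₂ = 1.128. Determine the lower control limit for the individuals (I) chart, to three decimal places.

220.866

X̄ = (240.0 + 238.4 + 231.0 + 239.3 + 238.1 + 253.7 + 237.1 + 238.7 + 237.8 + 238.2 + 247.3 + 235.9 + 236.6 + 246.1 + 235.5 + 229.9 + 238.0) / 17 = 238.9176
Moving ranges: 1.6, 7.4, 8.3, 1.2, 15.6, 16.6, 1.6, 0.9, 0.4, 9.1, 11.4, 0.7, 9.5, 10.6, 5.6, 8.1; M̄R̄ = 108.6000 / 16 = 6.7875
LCL = X̄ − 3·M̄R̄/d₂ = 238.9176 − 3 × 6.7875 / 1.128 = 220.8658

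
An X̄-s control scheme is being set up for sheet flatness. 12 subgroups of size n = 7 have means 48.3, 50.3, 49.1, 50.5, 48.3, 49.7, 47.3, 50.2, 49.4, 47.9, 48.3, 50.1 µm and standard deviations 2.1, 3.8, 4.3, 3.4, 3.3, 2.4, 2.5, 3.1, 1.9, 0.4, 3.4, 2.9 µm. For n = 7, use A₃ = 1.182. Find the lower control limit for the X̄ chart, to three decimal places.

X̄̄ = (48.3 + 50.3 + 49.1 + 50.5 + 48.3 + 49.7 + 47.3 + 50.2 + 49.4 + 47.9 + 48.3 + 50.1) / 12 = 49.1167
s̄ = (2.1 + 3.8 + 4.3 + 3.4 + 3.3 + 2.4 + 2.5 + 3.1 + 1.9 + 0.4 + 3.4 + 2.9) / 12 = 2.7917
LCL = X̄̄ − A₃·s̄ = 49.1167 − 1.182 × 2.7917 = 45.8169

45.817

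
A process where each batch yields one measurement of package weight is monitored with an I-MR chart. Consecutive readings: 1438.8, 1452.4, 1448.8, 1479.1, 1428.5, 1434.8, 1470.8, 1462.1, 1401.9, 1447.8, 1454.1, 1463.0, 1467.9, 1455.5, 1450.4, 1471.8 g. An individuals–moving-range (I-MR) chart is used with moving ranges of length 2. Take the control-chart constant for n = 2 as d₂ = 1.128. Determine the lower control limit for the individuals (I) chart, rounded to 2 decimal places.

X̄ = (1438.8 + 1452.4 + 1448.8 + 1479.1 + 1428.5 + 1434.8 + 1470.8 + 1462.1 + 1401.9 + 1447.8 + 1454.1 + 1463.0 + 1467.9 + 1455.5 + 1450.4 + 1471.8) / 16 = 1451.7313
Moving ranges: 13.6, 3.6, 30.3, 50.6, 6.3, 36.0, 8.7, 60.2, 45.9, 6.3, 8.9, 4.9, 12.4, 5.1, 21.4; M̄R̄ = 314.2000 / 15 = 20.9467
LCL = X̄ − 3·M̄R̄/d₂ = 1451.7313 − 3 × 20.9467 / 1.128 = 1396.0220

1396.02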